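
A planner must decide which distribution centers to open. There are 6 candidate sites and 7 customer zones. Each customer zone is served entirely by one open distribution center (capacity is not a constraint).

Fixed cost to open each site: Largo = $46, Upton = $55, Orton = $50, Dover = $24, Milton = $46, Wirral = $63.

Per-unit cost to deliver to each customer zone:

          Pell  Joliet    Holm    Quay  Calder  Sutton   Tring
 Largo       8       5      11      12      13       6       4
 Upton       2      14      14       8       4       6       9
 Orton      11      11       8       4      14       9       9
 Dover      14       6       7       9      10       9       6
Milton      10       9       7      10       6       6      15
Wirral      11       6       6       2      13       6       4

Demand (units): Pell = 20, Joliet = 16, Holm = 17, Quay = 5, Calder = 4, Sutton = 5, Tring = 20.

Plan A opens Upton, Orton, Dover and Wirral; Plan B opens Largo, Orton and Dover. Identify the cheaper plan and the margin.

Plan A: {Upton, Orton, Dover, Wirral}: Pell→Upton 2·20=40, Joliet→Dover 6·16=96, Holm→Wirral 6·17=102, Quay→Wirral 2·5=10, Calder→Upton 4·4=16, Sutton→Upton 6·5=30, Tring→Wirral 4·20=80. Service 374; fixed 192; total 566.
Plan B: {Largo, Orton, Dover}: Pell→Largo 8·20=160, Joliet→Largo 5·16=80, Holm→Dover 7·17=119, Quay→Orton 4·5=20, Calder→Dover 10·4=40, Sutton→Largo 6·5=30, Tring→Largo 4·20=80. Service 529; fixed 120; total 649.
Difference: |566 − 649| = 83.

Plan A is cheaper by 83.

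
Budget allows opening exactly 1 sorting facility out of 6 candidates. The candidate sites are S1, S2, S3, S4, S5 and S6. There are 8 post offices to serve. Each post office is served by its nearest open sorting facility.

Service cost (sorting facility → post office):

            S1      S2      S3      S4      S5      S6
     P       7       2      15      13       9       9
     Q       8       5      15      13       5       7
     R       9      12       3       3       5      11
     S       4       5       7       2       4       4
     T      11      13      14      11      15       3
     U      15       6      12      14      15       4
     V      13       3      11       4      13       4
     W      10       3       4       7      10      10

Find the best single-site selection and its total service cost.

Choose S2 only; total service cost 49.

With exactly 1 open, each post office uses its cheapest among the chosen.
{S2}: P→S2 2, Q→S2 5, R→S2 12, S→S2 5, T→S2 13, U→S2 6, V→S2 3, W→S2 3. Service cost 49.
{S6}: service cost 52
{S4}: service cost 67
Among all 6 size-1 choices, {S2} is lowest.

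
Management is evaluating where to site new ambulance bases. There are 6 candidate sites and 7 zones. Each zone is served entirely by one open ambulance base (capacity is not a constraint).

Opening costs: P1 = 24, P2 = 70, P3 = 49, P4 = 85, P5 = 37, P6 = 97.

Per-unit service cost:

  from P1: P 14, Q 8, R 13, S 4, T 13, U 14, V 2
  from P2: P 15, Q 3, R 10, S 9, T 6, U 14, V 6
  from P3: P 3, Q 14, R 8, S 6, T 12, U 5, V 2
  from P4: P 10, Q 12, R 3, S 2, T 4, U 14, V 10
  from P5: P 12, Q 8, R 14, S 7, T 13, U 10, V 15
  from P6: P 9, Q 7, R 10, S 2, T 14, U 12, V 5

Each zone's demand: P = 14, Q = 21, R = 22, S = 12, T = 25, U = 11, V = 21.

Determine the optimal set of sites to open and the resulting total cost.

For any fixed open set, each zone goes to its cheapest open site; total = fixed + service.
{P2, P3, P4}: P→P3 3·14=42, Q→P2 3·21=63, R→P4 3·22=66, S→P4 2·12=24, T→P4 4·25=100, U→P3 5·11=55, V→P3 2·21=42. Service 392; fixed 204; total 596.
{P1, P2, P3, P4}: service 392 + fixed 228 = 620
{P2, P3, P4, P5}: service 392 + fixed 241 = 633
{P1, P2, P3, P4, P5, P6}: P→P3 3·14=42, Q→P2 3·21=63, R→P4 3·22=66, S→P4 2·12=24, T→P4 4·25=100, U→P3 5·11=55, V→P1 2·21=42. Service 392; fixed 362; total 754.
No other subset beats 596.

Open P2, P3 and P4; minimum total cost 596.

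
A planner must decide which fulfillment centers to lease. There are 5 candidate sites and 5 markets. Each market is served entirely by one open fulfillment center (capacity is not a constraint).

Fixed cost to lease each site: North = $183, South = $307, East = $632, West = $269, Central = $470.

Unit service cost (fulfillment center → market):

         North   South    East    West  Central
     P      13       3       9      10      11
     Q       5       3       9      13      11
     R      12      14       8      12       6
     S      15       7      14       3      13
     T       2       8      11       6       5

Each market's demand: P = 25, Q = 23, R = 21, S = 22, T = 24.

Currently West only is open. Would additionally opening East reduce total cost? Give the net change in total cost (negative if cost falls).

No — net change +431 (cost rises by 431).

Current service cost with {West}: 1011.
Adding East: each market re-picks its cheapest; new service cost 810, saving 201.
Extra fixed cost: 632. Net change = 632 − 201 = 431.
(Totals: 1280 → 1711.)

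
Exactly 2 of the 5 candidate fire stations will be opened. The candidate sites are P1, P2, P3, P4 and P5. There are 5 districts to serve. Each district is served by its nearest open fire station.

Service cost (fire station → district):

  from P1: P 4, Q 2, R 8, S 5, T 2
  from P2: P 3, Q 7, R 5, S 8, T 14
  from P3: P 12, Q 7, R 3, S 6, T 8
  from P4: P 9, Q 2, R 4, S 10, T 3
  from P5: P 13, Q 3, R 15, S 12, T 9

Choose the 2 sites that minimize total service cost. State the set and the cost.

Choose P1 and P3; total service cost 16.

With exactly 2 open, each district uses its cheapest among the chosen.
{P1, P3}: P→P1 4, Q→P1 2, R→P3 3, S→P1 5, T→P1 2. Service cost 16.
{P1, P2}: service cost 17
{P1, P4}: service cost 17
Among all 10 size-2 choices, {P1, P3} is lowest.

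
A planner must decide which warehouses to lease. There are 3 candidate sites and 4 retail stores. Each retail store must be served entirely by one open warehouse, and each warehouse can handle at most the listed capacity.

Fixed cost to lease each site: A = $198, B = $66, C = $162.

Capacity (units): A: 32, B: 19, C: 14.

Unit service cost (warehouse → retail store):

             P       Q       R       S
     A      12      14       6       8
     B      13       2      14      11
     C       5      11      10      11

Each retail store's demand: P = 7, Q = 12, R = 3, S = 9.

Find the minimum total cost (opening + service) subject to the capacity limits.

Minimum total cost: 462

Open {A, B}: P→A 12·7=84, Q→B 2·12=24, R→A 6·3=18, S→A 8·9=72.
Loads: A carries 19/32, B carries 12/19. Service 198; fixed 264; total 462.
Next best feasible plan costs 469.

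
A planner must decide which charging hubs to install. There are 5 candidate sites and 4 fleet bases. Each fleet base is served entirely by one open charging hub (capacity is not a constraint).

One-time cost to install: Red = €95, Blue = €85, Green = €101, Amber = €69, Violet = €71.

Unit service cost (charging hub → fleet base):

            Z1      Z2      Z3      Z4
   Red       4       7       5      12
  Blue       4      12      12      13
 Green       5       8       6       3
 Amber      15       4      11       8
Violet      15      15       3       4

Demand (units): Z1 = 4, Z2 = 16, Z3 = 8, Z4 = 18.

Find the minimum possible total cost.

For any fixed open set, each fleet base goes to its cheapest open site; total = fixed + service.
{Green}: Z1→Green 5·4=20, Z2→Green 8·16=128, Z3→Green 6·8=48, Z4→Green 3·18=54. Service 250; fixed 101; total 351.
{Green, Amber}: Z1→Green 5·4=20, Z2→Amber 4·16=64, Z3→Green 6·8=48, Z4→Green 3·18=54. Service 186; fixed 170; total 356.
{Amber, Violet}: service 220 + fixed 140 = 360
{Red, Blue, Green, Amber, Violet}: service 158 + fixed 421 = 579
No other subset beats 351.

Minimum total cost: 351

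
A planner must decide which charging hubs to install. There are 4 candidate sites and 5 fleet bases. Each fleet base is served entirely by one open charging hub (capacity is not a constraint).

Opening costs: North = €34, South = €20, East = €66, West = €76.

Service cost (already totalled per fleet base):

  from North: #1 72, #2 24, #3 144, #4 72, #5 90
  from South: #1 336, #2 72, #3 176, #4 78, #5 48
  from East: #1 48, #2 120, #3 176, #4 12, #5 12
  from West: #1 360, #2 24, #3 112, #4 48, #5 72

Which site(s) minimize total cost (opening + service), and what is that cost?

Open North and East; minimum total cost 340.

For any fixed open set, each fleet base goes to its cheapest open site; total = fixed + service.
{North, East}: #1→East 48, #2→North 24, #3→North 144, #4→East 12, #5→East 12. Service 240; fixed 100; total 340.
{East, West}: service 208 + fixed 142 = 350
{North, South, East}: service 240 + fixed 120 = 360
{North, South, East, West}: #1→East 48, #2→North 24, #3→West 112, #4→East 12, #5→East 12. Service 208; fixed 196; total 404.
(All 15 nonempty subsets were checked; North and East is lowest.)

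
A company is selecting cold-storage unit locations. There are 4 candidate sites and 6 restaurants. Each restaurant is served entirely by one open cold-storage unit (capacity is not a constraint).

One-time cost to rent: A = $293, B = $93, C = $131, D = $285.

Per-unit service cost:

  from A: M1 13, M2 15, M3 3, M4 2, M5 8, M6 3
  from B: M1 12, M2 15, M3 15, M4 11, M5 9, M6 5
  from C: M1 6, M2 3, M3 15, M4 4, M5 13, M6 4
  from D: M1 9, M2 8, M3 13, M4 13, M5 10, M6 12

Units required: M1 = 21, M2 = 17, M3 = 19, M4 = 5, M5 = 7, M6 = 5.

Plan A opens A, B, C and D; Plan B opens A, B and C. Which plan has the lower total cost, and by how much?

Plan B is cheaper by 285.

Plan A: {A, B, C, D}: M1→C 6·21=126, M2→C 3·17=51, M3→A 3·19=57, M4→A 2·5=10, M5→A 8·7=56, M6→A 3·5=15. Service 315; fixed 802; total 1117.
Plan B: {A, B, C}: M1→C 6·21=126, M2→C 3·17=51, M3→A 3·19=57, M4→A 2·5=10, M5→A 8·7=56, M6→A 3·5=15. Service 315; fixed 517; total 832.
Difference: |1117 − 832| = 285.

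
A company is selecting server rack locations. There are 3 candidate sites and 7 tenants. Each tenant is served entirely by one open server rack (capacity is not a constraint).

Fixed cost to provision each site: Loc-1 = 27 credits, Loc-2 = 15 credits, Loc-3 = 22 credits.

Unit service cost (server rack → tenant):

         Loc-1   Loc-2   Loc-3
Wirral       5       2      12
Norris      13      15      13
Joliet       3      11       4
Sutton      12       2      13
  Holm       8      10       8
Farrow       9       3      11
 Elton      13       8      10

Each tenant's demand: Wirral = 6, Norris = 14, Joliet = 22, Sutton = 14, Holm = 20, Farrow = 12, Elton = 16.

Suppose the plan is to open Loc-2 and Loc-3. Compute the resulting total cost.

Each tenant is assigned to its cheapest site among the open ones.
{Loc-2, Loc-3}: Wirral→Loc-2 2·6=12, Norris→Loc-3 13·14=182, Joliet→Loc-3 4·22=88, Sutton→Loc-2 2·14=28, Holm→Loc-3 8·20=160, Farrow→Loc-2 3·12=36, Elton→Loc-2 8·16=128. Service 634; fixed 37; total 671.

Total cost: 671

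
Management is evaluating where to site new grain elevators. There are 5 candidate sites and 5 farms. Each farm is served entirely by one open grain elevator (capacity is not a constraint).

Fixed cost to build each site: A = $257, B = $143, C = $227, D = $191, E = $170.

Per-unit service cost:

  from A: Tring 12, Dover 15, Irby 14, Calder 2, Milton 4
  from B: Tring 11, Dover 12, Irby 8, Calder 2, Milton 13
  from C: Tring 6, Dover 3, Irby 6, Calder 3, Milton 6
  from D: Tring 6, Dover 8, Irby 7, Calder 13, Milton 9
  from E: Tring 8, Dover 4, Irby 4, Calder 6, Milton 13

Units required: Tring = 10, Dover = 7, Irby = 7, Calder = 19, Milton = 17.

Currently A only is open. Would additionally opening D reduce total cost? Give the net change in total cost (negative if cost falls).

No — net change +33 (cost rises by 33).

Current service cost with {A}: 429.
Adding D: each farm re-picks its cheapest; new service cost 271, saving 158.
Extra fixed cost: 191. Net change = 191 − 158 = 33.
(Totals: 686 → 719.)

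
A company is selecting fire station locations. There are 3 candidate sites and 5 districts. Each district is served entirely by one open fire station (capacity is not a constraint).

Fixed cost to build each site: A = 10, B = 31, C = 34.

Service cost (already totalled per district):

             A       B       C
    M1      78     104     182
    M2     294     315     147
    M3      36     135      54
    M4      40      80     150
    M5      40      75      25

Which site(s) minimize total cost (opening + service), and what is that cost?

Open A and C; minimum total cost 370.

For any fixed open set, each district goes to its cheapest open site; total = fixed + service.
{A, C}: M1→A 78, M2→C 147, M3→A 36, M4→A 40, M5→C 25. Service 326; fixed 44; total 370.
{A, B, C}: M1→A 78, M2→C 147, M3→A 36, M4→A 40, M5→C 25. Service 326; fixed 75; total 401.
{B, C}: service 410 + fixed 65 = 475
{A}: service 488 + fixed 10 = 498
No other subset beats 370.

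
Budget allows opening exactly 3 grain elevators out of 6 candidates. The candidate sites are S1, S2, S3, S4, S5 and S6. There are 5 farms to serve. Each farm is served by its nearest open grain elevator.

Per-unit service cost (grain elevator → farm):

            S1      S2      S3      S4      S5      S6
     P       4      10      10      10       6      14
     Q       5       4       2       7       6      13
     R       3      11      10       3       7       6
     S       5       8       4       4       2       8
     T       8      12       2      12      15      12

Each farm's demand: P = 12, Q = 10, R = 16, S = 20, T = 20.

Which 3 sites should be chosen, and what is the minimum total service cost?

Choose S1, S3 and S5; total service cost 196.

With exactly 3 open, each farm uses its cheapest among the chosen.
{S1, S3, S5}: P→S1 4·12=48, Q→S3 2·10=20, R→S1 3·16=48, S→S5 2·20=40, T→S3 2·20=40. Service cost 196.
{S3, S4, S5}: service cost 220
{S1, S2, S3}: service cost 236
Among all 20 size-3 choices, {S1, S3, S5} is lowest.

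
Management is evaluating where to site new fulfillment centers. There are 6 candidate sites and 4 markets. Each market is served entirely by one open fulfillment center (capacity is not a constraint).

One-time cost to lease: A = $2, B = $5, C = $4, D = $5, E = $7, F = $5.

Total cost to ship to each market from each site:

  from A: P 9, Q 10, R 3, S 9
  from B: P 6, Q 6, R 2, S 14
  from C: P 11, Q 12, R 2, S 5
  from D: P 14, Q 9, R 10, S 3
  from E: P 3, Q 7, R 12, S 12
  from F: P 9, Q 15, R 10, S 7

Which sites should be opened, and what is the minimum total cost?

For any fixed open set, each market goes to its cheapest open site; total = fixed + service.
{B, D}: P→B 6, Q→B 6, R→B 2, S→D 3. Service 17; fixed 10; total 27.
{B, C}: service 19 + fixed 9 = 28
{C, E}: P→E 3, Q→E 7, R→C 2, S→C 5. Service 17; fixed 11; total 28.
{A, B, C, D, E, F}: service 14 + fixed 28 = 42
No other subset beats 27.

Open B and D; minimum total cost 27.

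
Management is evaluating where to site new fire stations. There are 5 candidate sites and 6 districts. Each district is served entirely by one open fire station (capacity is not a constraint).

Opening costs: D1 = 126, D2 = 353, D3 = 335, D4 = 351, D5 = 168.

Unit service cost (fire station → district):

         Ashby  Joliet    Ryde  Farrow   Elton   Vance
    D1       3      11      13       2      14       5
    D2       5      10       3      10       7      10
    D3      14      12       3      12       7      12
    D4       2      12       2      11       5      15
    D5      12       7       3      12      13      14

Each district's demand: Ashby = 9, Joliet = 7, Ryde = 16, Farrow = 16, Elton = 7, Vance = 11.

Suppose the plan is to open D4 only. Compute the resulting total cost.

Each district is assigned to its cheapest site among the open ones.
{D4}: Ashby→D4 2·9=18, Joliet→D4 12·7=84, Ryde→D4 2·16=32, Farrow→D4 11·16=176, Elton→D4 5·7=35, Vance→D4 15·11=165. Service 510; fixed 351; total 861.

Total cost: 861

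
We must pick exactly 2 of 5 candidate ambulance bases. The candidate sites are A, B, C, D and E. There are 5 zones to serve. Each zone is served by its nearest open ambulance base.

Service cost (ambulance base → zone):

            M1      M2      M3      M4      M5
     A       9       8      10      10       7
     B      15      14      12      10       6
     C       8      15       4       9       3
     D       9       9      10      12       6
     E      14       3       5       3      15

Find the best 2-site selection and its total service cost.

Choose C and E; total service cost 21.

With exactly 2 open, each zone uses its cheapest among the chosen.
{C, E}: M1→C 8, M2→E 3, M3→C 4, M4→E 3, M5→C 3. Service cost 21.
{D, E}: service cost 26
{A, E}: service cost 27
Among all 10 size-2 choices, {C, E} is lowest.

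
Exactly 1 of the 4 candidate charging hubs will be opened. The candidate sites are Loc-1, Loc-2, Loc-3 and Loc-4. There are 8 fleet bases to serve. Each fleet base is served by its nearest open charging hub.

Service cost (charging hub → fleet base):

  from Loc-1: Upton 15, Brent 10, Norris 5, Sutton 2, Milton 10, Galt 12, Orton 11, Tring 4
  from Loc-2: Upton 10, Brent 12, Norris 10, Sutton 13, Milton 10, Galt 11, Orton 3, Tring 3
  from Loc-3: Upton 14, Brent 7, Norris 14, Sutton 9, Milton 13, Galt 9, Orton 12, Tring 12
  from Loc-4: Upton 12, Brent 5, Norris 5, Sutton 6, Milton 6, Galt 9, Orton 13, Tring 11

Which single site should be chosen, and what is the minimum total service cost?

Choose Loc-4 only; total service cost 67.

With exactly 1 open, each fleet base uses its cheapest among the chosen.
{Loc-4}: Upton→Loc-4 12, Brent→Loc-4 5, Norris→Loc-4 5, Sutton→Loc-4 6, Milton→Loc-4 6, Galt→Loc-4 9, Orton→Loc-4 13, Tring→Loc-4 11. Service cost 67.
{Loc-1}: service cost 69
{Loc-2}: service cost 72
Among all 4 size-1 choices, {Loc-4} is lowest.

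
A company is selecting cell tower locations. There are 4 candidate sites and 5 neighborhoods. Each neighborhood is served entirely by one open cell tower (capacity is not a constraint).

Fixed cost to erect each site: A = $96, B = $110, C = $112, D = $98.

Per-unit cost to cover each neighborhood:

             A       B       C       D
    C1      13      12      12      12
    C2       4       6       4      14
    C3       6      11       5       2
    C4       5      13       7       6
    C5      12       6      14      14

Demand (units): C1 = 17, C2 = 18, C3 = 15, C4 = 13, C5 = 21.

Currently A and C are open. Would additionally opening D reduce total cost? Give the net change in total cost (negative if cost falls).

Current service cost with {A, C}: 668.
Adding D: each neighborhood re-picks its cheapest; new service cost 623, saving 45.
Extra fixed cost: 98. Net change = 98 − 45 = 53.
(Totals: 876 → 929.)

No — net change +53 (cost rises by 53).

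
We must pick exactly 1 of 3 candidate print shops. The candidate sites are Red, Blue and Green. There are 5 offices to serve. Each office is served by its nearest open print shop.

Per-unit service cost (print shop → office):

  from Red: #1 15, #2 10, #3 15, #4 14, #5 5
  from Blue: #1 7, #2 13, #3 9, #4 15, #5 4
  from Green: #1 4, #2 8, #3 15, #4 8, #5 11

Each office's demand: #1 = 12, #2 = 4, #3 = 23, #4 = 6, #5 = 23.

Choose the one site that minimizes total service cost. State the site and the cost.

Choose Blue only; total service cost 525.

With exactly 1 open, each office uses its cheapest among the chosen.
{Blue}: #1→Blue 7·12=84, #2→Blue 13·4=52, #3→Blue 9·23=207, #4→Blue 15·6=90, #5→Blue 4·23=92. Service cost 525.
{Green}: service cost 726
{Red}: service cost 764
Among all 3 size-1 choices, {Blue} is lowest.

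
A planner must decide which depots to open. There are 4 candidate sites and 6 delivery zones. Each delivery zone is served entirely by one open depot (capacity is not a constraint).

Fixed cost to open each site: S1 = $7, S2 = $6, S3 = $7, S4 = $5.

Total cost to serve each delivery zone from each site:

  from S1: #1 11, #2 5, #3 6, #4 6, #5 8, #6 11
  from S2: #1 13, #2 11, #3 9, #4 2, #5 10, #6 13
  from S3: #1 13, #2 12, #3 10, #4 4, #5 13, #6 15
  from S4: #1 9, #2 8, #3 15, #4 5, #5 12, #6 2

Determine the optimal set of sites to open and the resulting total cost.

Open S1 and S4; minimum total cost 47.

For any fixed open set, each delivery zone goes to its cheapest open site; total = fixed + service.
{S1, S4}: #1→S4 9, #2→S1 5, #3→S1 6, #4→S4 5, #5→S1 8, #6→S4 2. Service 35; fixed 12; total 47.
{S1, S2, S4}: #1→S4 9, #2→S1 5, #3→S1 6, #4→S2 2, #5→S1 8, #6→S4 2. Service 32; fixed 18; total 50.
{S2, S4}: service 40 + fixed 11 = 51
{S1, S2, S3, S4}: service 32 + fixed 25 = 57
No other subset beats 47.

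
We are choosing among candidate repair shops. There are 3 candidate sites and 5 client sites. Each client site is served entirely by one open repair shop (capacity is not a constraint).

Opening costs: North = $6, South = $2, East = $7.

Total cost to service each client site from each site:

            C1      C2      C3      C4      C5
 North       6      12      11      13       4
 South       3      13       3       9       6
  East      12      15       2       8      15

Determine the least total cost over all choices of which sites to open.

For any fixed open set, each client site goes to its cheapest open site; total = fixed + service.
{South}: C1→South 3, C2→South 13, C3→South 3, C4→South 9, C5→South 6. Service 34; fixed 2; total 36.
{North, South}: C1→South 3, C2→North 12, C3→South 3, C4→South 9, C5→North 4. Service 31; fixed 8; total 39.
{South, East}: service 32 + fixed 9 = 41
{North, South, East}: service 29 + fixed 15 = 44
(All 7 nonempty subsets were checked; South only is lowest.)

Minimum total cost: 36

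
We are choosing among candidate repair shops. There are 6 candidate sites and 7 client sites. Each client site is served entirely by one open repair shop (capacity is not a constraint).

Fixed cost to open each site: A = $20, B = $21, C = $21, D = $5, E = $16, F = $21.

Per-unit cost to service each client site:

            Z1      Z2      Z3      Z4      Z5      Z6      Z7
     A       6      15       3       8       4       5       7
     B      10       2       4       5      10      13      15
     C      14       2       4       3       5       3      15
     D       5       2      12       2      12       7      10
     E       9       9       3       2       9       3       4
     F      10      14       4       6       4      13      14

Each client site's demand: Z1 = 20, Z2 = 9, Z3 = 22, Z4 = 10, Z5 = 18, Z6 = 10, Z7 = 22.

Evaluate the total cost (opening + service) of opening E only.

Each client site is assigned to its cheapest site among the open ones.
{E}: Z1→E 9·20=180, Z2→E 9·9=81, Z3→E 3·22=66, Z4→E 2·10=20, Z5→E 9·18=162, Z6→E 3·10=30, Z7→E 4·22=88. Service 627; fixed 16; total 643.

Total cost: 643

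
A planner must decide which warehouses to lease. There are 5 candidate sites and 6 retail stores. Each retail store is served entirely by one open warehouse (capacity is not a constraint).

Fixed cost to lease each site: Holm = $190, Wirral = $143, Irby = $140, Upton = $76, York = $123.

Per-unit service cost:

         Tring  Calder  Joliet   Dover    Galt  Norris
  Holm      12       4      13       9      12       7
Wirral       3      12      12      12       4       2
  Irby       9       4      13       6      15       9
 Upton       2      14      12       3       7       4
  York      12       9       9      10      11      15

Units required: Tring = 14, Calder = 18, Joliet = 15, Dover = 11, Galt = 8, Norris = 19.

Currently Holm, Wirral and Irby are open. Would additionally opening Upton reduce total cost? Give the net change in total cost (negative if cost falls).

Current service cost with {Holm, Wirral, Irby}: 430.
Adding Upton: each retail store re-picks its cheapest; new service cost 383, saving 47.
Extra fixed cost: 76. Net change = 76 − 47 = 29.
(Totals: 903 → 932.)

No — net change +29 (cost rises by 29).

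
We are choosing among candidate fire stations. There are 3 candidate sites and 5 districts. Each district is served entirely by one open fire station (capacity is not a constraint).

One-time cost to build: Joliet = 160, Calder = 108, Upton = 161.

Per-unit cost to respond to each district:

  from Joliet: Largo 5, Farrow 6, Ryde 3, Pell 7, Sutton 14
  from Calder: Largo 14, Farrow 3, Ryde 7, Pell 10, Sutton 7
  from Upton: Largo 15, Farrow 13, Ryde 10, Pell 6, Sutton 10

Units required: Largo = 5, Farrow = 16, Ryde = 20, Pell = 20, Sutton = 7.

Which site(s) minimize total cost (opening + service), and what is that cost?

Open Joliet only; minimum total cost 579.

For any fixed open set, each district goes to its cheapest open site; total = fixed + service.
{Joliet}: Largo→Joliet 5·5=25, Farrow→Joliet 6·16=96, Ryde→Joliet 3·20=60, Pell→Joliet 7·20=140, Sutton→Joliet 14·7=98. Service 419; fixed 160; total 579.
{Joliet, Calder}: Largo→Joliet 5·5=25, Farrow→Calder 3·16=48, Ryde→Joliet 3·20=60, Pell→Joliet 7·20=140, Sutton→Calder 7·7=49. Service 322; fixed 268; total 590.
{Calder}: service 507 + fixed 108 = 615
{Joliet, Calder, Upton}: Largo→Joliet 5·5=25, Farrow→Calder 3·16=48, Ryde→Joliet 3·20=60, Pell→Upton 6·20=120, Sutton→Calder 7·7=49. Service 302; fixed 429; total 731.
(All 7 nonempty subsets were checked; Joliet only is lowest.)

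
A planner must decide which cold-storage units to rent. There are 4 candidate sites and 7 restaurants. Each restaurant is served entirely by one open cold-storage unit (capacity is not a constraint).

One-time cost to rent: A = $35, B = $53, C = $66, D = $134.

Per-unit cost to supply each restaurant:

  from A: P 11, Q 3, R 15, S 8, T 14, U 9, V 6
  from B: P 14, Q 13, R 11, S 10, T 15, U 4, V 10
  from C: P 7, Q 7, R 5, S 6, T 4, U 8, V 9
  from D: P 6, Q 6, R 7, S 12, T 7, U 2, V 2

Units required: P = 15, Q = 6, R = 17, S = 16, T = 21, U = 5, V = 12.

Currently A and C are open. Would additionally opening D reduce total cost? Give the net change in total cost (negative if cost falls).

No — net change +41 (cost rises by 41).

Current service cost with {A, C}: 500.
Adding D: each restaurant re-picks its cheapest; new service cost 407, saving 93.
Extra fixed cost: 134. Net change = 134 − 93 = 41.
(Totals: 601 → 642.)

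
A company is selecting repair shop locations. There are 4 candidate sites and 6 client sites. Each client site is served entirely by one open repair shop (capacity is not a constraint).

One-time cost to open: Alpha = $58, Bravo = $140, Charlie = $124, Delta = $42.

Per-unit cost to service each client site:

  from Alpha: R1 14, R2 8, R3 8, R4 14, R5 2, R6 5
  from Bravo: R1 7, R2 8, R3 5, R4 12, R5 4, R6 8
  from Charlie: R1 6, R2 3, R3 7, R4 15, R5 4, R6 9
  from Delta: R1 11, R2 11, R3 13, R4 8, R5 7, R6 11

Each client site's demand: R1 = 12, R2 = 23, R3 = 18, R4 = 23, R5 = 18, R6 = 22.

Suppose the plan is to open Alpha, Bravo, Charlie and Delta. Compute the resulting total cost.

Total cost: 925

Each client site is assigned to its cheapest site among the open ones.
{Alpha, Bravo, Charlie, Delta}: R1→Charlie 6·12=72, R2→Charlie 3·23=69, R3→Bravo 5·18=90, R4→Delta 8·23=184, R5→Alpha 2·18=36, R6→Alpha 5·22=110. Service 561; fixed 364; total 925.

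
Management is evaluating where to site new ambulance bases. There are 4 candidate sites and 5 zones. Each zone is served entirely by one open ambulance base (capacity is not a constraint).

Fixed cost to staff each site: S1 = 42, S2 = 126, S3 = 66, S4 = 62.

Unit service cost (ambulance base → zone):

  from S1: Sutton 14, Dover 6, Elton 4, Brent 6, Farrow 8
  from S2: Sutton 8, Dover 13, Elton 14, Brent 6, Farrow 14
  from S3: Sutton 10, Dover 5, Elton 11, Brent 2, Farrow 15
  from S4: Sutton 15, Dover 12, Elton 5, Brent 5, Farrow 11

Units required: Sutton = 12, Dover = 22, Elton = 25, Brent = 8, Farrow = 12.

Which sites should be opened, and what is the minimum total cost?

Open S1 and S3; minimum total cost 550.

For any fixed open set, each zone goes to its cheapest open site; total = fixed + service.
{S1, S3}: Sutton→S3 10·12=120, Dover→S3 5·22=110, Elton→S1 4·25=100, Brent→S3 2·8=16, Farrow→S1 8·12=96. Service 442; fixed 108; total 550.
{S1}: service 544 + fixed 42 = 586
{S1, S3, S4}: service 442 + fixed 170 = 612
{S1, S2, S3, S4}: service 418 + fixed 296 = 714
No other subset beats 550.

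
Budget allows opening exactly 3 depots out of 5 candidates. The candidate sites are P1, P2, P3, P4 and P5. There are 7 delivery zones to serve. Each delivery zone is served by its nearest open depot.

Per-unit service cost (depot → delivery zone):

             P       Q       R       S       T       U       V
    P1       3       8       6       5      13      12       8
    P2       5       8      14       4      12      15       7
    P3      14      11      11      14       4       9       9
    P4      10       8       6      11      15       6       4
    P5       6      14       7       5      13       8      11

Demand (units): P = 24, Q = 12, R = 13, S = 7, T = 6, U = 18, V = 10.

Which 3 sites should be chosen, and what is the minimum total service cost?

Choose P1, P3 and P4; total service cost 453.

With exactly 3 open, each delivery zone uses its cheapest among the chosen.
{P1, P3, P4}: P→P1 3·24=72, Q→P1 8·12=96, R→P1 6·13=78, S→P1 5·7=35, T→P3 4·6=24, U→P4 6·18=108, V→P4 4·10=40. Service cost 453.
{P1, P2, P4}: service cost 494
{P2, P3, P4}: service cost 494
Among all 10 size-3 choices, {P1, P3, P4} is lowest.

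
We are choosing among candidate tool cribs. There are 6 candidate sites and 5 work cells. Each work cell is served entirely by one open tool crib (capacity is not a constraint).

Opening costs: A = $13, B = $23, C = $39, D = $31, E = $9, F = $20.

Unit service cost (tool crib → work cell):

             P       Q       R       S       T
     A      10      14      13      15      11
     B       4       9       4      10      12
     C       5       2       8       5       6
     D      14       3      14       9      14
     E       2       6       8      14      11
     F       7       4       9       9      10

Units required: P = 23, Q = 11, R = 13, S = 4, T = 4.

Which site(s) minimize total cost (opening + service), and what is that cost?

Open B, C and E; minimum total cost 235.

For any fixed open set, each work cell goes to its cheapest open site; total = fixed + service.
{B, C, E}: P→E 2·23=46, Q→C 2·11=22, R→B 4·13=52, S→C 5·4=20, T→C 6·4=24. Service 164; fixed 71; total 235.
{A, B, C, E}: service 164 + fixed 84 = 248
{B, C, E, F}: P→E 2·23=46, Q→C 2·11=22, R→B 4·13=52, S→C 5·4=20, T→C 6·4=24. Service 164; fixed 91; total 255.
{A, B, C, D, E, F}: service 164 + fixed 135 = 299
No other subset beats 235.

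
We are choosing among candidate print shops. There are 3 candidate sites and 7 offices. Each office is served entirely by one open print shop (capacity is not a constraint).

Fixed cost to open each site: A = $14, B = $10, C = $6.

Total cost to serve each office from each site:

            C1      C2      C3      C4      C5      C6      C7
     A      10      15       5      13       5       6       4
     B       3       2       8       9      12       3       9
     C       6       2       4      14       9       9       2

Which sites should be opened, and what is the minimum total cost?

For any fixed open set, each office goes to its cheapest open site; total = fixed + service.
{B, C}: C1→B 3, C2→B 2, C3→C 4, C4→B 9, C5→C 9, C6→B 3, C7→C 2. Service 32; fixed 16; total 48.
{C}: service 46 + fixed 6 = 52
{A, B}: service 31 + fixed 24 = 55
{A, B, C}: C1→B 3, C2→B 2, C3→C 4, C4→B 9, C5→A 5, C6→B 3, C7→C 2. Service 28; fixed 30; total 58.
(All 7 nonempty subsets were checked; B and C is lowest.)

Open B and C; minimum total cost 48.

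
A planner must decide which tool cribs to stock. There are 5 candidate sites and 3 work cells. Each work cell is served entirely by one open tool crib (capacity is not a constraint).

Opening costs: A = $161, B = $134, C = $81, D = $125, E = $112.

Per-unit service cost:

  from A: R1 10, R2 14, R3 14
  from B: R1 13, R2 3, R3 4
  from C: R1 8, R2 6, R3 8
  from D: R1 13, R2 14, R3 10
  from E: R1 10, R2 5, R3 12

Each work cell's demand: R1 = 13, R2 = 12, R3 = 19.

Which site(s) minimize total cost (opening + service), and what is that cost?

For any fixed open set, each work cell goes to its cheapest open site; total = fixed + service.
{C}: R1→C 8·13=104, R2→C 6·12=72, R3→C 8·19=152. Service 328; fixed 81; total 409.
{B}: service 281 + fixed 134 = 415
{B, C}: service 216 + fixed 215 = 431
{A, B, C, D, E}: R1→C 8·13=104, R2→B 3·12=36, R3→B 4·19=76. Service 216; fixed 613; total 829.
No other subset beats 409.

Open C only; minimum total cost 409.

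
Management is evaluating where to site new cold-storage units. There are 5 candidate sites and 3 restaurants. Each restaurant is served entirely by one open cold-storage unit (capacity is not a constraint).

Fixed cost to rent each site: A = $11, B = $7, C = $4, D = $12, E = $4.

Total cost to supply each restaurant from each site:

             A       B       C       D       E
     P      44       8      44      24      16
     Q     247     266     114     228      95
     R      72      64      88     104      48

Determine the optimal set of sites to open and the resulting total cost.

For any fixed open set, each restaurant goes to its cheapest open site; total = fixed + service.
{B, E}: P→B 8, Q→E 95, R→E 48. Service 151; fixed 11; total 162.
{E}: service 159 + fixed 4 = 163
{B, C, E}: service 151 + fixed 15 = 166
{A, B, C, D, E}: service 151 + fixed 38 = 189
No other subset beats 162.

Open B and E; minimum total cost 162.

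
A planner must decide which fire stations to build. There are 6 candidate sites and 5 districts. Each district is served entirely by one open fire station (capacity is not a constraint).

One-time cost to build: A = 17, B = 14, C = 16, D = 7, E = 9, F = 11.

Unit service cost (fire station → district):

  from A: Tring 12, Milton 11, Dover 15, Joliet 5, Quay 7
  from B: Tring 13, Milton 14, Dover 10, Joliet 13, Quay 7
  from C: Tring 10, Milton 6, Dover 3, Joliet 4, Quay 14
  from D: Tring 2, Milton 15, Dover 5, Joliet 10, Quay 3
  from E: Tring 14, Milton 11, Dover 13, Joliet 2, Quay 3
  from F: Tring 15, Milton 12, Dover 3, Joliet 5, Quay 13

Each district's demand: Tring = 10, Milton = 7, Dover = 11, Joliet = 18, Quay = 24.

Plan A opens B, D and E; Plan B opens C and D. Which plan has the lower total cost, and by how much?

Plan B is cheaper by 28.

Plan A: {B, D, E}: Tring→D 2·10=20, Milton→E 11·7=77, Dover→D 5·11=55, Joliet→E 2·18=36, Quay→D 3·24=72. Service 260; fixed 30; total 290.
Plan B: {C, D}: Tring→D 2·10=20, Milton→C 6·7=42, Dover→C 3·11=33, Joliet→C 4·18=72, Quay→D 3·24=72. Service 239; fixed 23; total 262.
Difference: |290 − 262| = 28.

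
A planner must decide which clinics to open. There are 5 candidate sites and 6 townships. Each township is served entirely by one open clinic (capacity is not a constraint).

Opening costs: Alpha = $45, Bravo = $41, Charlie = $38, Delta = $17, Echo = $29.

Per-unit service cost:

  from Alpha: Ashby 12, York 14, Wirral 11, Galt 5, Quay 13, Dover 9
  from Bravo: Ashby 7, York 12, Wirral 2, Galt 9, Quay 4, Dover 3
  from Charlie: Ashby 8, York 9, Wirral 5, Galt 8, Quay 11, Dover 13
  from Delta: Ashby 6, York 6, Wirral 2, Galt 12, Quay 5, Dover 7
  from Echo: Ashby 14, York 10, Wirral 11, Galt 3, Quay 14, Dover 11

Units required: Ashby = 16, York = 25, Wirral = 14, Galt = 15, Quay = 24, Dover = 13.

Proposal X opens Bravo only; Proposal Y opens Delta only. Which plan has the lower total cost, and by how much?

Proposal X: {Bravo}: Ashby→Bravo 7·16=112, York→Bravo 12·25=300, Wirral→Bravo 2·14=28, Galt→Bravo 9·15=135, Quay→Bravo 4·24=96, Dover→Bravo 3·13=39. Service 710; fixed 41; total 751.
Proposal Y: {Delta}: Ashby→Delta 6·16=96, York→Delta 6·25=150, Wirral→Delta 2·14=28, Galt→Delta 12·15=180, Quay→Delta 5·24=120, Dover→Delta 7·13=91. Service 665; fixed 17; total 682.
Difference: |751 − 682| = 69.

Proposal Y is cheaper by 69.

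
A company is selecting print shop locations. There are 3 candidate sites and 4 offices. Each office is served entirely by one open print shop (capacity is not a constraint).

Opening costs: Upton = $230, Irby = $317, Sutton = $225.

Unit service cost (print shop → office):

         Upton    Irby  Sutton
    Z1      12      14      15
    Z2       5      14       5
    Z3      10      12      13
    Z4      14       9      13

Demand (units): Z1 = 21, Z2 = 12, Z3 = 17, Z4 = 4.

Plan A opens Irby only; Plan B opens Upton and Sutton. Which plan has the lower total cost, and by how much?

Plan A: {Irby}: Z1→Irby 14·21=294, Z2→Irby 14·12=168, Z3→Irby 12·17=204, Z4→Irby 9·4=36. Service 702; fixed 317; total 1019.
Plan B: {Upton, Sutton}: Z1→Upton 12·21=252, Z2→Upton 5·12=60, Z3→Upton 10·17=170, Z4→Sutton 13·4=52. Service 534; fixed 455; total 989.
Difference: |1019 − 989| = 30.

Plan B is cheaper by 30.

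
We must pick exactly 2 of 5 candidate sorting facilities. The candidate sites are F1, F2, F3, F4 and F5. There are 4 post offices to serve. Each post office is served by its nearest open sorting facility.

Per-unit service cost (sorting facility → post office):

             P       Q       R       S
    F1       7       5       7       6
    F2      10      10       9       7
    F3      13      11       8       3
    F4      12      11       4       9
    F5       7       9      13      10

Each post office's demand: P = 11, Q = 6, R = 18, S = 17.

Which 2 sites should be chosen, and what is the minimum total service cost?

Choose F1 and F4; total service cost 281.

With exactly 2 open, each post office uses its cheapest among the chosen.
{F1, F4}: P→F1 7·11=77, Q→F1 5·6=30, R→F4 4·18=72, S→F1 6·17=102. Service cost 281.
{F1, F3}: service cost 284
{F3, F4}: service cost 321
Among all 10 size-2 choices, {F1, F4} is lowest.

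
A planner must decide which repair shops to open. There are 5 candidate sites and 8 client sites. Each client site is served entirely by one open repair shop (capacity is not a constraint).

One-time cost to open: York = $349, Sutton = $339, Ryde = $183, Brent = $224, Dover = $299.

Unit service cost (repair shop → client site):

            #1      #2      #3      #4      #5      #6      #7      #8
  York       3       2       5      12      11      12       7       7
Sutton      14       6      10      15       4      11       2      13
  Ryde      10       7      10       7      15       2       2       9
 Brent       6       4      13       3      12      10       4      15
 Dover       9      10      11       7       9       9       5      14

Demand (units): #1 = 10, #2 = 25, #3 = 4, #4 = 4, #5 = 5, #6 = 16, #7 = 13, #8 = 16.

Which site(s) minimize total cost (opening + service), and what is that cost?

Open Ryde only; minimum total cost 803.

For any fixed open set, each client site goes to its cheapest open site; total = fixed + service.
{Ryde}: #1→Ryde 10·10=100, #2→Ryde 7·25=175, #3→Ryde 10·4=40, #4→Ryde 7·4=28, #5→Ryde 15·5=75, #6→Ryde 2·16=32, #7→Ryde 2·13=26, #8→Ryde 9·16=144. Service 620; fixed 183; total 803.
{Ryde, Brent}: #1→Brent 6·10=60, #2→Brent 4·25=100, #3→Ryde 10·4=40, #4→Brent 3·4=12, #5→Brent 12·5=60, #6→Ryde 2·16=32, #7→Ryde 2·13=26, #8→Ryde 9·16=144. Service 474; fixed 407; total 881.
{York, Ryde}: service 353 + fixed 532 = 885
{York, Sutton, Ryde, Brent, Dover}: #1→York 3·10=30, #2→York 2·25=50, #3→York 5·4=20, #4→Brent 3·4=12, #5→Sutton 4·5=20, #6→Ryde 2·16=32, #7→Sutton 2·13=26, #8→York 7·16=112. Service 302; fixed 1394; total 1696.
No other subset beats 803.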